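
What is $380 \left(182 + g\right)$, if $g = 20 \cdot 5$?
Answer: $107160$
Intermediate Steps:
$g = 100$
$380 \left(182 + g\right) = 380 \left(182 + 100\right) = 380 \cdot 282 = 107160$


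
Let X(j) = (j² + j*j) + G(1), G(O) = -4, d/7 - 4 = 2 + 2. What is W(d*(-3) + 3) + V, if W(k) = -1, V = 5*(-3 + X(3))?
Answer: 54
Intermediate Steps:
d = 56 (d = 28 + 7*(2 + 2) = 28 + 7*4 = 28 + 28 = 56)
X(j) = -4 + 2*j² (X(j) = (j² + j*j) - 4 = (j² + j²) - 4 = 2*j² - 4 = -4 + 2*j²)
V = 55 (V = 5*(-3 + (-4 + 2*3²)) = 5*(-3 + (-4 + 2*9)) = 5*(-3 + (-4 + 18)) = 5*(-3 + 14) = 5*11 = 55)
W(d*(-3) + 3) + V = -1 + 55 = 54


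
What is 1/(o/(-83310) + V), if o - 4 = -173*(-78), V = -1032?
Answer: -41655/42994709 ≈ -0.00096884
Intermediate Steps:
o = 13498 (o = 4 - 173*(-78) = 4 + 13494 = 13498)
1/(o/(-83310) + V) = 1/(13498/(-83310) - 1032) = 1/(13498*(-1/83310) - 1032) = 1/(-6749/41655 - 1032) = 1/(-42994709/41655) = -41655/42994709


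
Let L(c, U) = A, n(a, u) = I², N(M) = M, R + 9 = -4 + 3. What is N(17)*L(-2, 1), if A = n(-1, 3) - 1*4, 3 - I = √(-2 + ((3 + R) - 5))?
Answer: -153 - 102*I*√14 ≈ -153.0 - 381.65*I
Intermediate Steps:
R = -10 (R = -9 + (-4 + 3) = -9 - 1 = -10)
I = 3 - I*√14 (I = 3 - √(-2 + ((3 - 10) - 5)) = 3 - √(-2 + (-7 - 5)) = 3 - √(-2 - 12) = 3 - √(-14) = 3 - I*√14 ≈ 3.0 - 3.7417*I)
n(a, u) = (3 - I*√14)²
A = -4 + (3 - I*√14)² (A = (3 - I*√14)² - 1*4 = (3 - I*√14)² - 4 = -4 + (3 - I*√14)² ≈ -9.0 - 22.45*I)
L(c, U) = -4 + (3 - I*√14)²
N(17)*L(-2, 1) = 17*(-4 + (3 - I*√14)²) = -68 + 17*(3 - I*√14)²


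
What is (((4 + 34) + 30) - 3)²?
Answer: 4225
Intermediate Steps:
(((4 + 34) + 30) - 3)² = ((38 + 30) - 3)² = (68 - 3)² = 65² = 4225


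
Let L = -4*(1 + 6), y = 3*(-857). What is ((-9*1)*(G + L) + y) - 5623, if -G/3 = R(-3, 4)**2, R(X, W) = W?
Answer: -7510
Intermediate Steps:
y = -2571
G = -48 (G = -3*4**2 = -3*16 = -48)
L = -28 (L = -4*7 = -28)
((-9*1)*(G + L) + y) - 5623 = ((-9*1)*(-48 - 28) - 2571) - 5623 = (-9*(-76) - 2571) - 5623 = (684 - 2571) - 5623 = -1887 - 5623 = -7510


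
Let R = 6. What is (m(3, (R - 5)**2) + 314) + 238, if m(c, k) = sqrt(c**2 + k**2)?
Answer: 552 + sqrt(10) ≈ 555.16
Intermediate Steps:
(m(3, (R - 5)**2) + 314) + 238 = (sqrt(3**2 + ((6 - 5)**2)**2) + 314) + 238 = (sqrt(9 + (1**2)**2) + 314) + 238 = (sqrt(9 + 1**2) + 314) + 238 = (sqrt(9 + 1) + 314) + 238 = (sqrt(10) + 314) + 238 = (314 + sqrt(10)) + 238 = 552 + sqrt(10)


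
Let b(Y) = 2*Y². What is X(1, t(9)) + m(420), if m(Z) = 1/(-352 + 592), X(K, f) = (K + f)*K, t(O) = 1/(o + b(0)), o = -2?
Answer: 121/240 ≈ 0.50417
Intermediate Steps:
t(O) = -½ (t(O) = 1/(-2 + 2*0²) = 1/(-2 + 2*0) = 1/(-2 + 0) = 1/(-2) = -½)
X(K, f) = K*(K + f)
m(Z) = 1/240
X(1, t(9)) + m(420) = 1*(1 - ½) + 1/240 = 1*(½) + 1/240 = ½ + 1/240 = 121/240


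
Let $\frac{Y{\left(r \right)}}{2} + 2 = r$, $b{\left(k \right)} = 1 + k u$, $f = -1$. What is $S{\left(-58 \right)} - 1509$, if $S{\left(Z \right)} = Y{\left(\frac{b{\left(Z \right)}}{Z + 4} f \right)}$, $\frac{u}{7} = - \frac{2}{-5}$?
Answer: $- \frac{68354}{45} \approx -1519.0$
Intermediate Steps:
$u = \frac{14}{5}$ ($u = 7 \left(- \frac{2}{-5}\right) = 7 \left(\left(-2\right) \left(- \frac{1}{5}\right)\right) = 7 \cdot \frac{2}{5} = \frac{14}{5} \approx 2.8$)
$b{\left(k \right)} = 1 + \frac{14 k}{5}$ ($b{\left(k \right)} = 1 + k \frac{14}{5} = 1 + \frac{14 k}{5}$)
$Y{\left(r \right)} = -4 + 2 r$
$S{\left(Z \right)} = -4 - \frac{2 \left(1 + \frac{14 Z}{5}\right)}{4 + Z}$ ($S{\left(Z \right)} = -4 + 2 \frac{1 + \frac{14 Z}{5}}{Z + 4} \left(-1\right) = -4 + 2 \frac{1 + \frac{14 Z}{5}}{4 + Z} \left(-1\right) = -4 + 2 \left(- \frac{1 + \frac{14 Z}{5}}{4 + Z}\right) = -4 - \frac{2 \left(1 + \frac{14 Z}{5}\right)}{4 + Z}$)
$S{\left(-58 \right)} - 1509 = \frac{6 \left(-15 - -464\right)}{5 \left(4 - 58\right)} - 1509 = \frac{6 \left(-15 + 464\right)}{5 \left(-54\right)} - 1509 = \frac{6}{5} \left(- \frac{1}{54}\right) 449 - 1509 = - \frac{449}{45} - 1509 = - \frac{68354}{45}$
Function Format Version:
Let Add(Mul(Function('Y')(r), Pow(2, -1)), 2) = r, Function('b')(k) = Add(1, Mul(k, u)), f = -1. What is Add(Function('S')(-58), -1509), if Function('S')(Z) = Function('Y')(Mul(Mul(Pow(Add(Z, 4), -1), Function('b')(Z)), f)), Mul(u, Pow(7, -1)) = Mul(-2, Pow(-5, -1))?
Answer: Rational(-68354, 45) ≈ -1519.0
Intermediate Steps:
u = Rational(14, 5) (u = Mul(7, Mul(-2, Pow(-5, -1))) = Mul(7, Mul(-2, Rational(-1, 5))) = Mul(7, Rational(2, 5)) = Rational(14, 5) ≈ 2.8000)
Function('b')(k) = Add(1, Mul(Rational(14, 5), k)) (Function('b')(k) = Add(1, Mul(k, Rational(14, 5))) = Add(1, Mul(Rational(14, 5), k)))
Function('Y')(r) = Add(-4, Mul(2, r))
Function('S')(Z) = Add(-4, Mul(-2, Pow(Add(4, Z), -1), Add(1, Mul(Rational(14, 5), Z)))) (Function('S')(Z) = Add(-4, Mul(2, Mul(Mul(Pow(Add(Z, 4), -1), Add(1, Mul(Rational(14, 5), Z))), -1))) = Add(-4, Mul(2, Mul(Mul(Pow(Add(4, Z), -1), Add(1, Mul(Rational(14, 5), Z))), -1))) = Add(-4, Mul(2, Mul(-1, Pow(Add(4, Z), -1), Add(1, Mul(Rational(14, 5), Z))))) = Add(-4, Mul(-2, Pow(Add(4, Z), -1), Add(1, Mul(Rational(14, 5), Z)))))
Add(Function('S')(-58), -1509) = Add(Mul(Rational(6, 5), Pow(Add(4, -58), -1), Add(-15, Mul(-8, -58))), -1509) = Add(Mul(Rational(6, 5), Pow(-54, -1), Add(-15, 464)), -1509) = Add(Mul(Rational(6, 5), Rational(-1, 54), 449), -1509) = Add(Rational(-449, 45), -1509) = Rational(-68354, 45)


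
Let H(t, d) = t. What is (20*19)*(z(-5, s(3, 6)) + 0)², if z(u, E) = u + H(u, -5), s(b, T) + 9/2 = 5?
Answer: 38000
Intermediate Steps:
s(b, T) = ½ (s(b, T) = -9/2 + 5 = ½)
z(u, E) = 2*u (z(u, E) = u + u = 2*u)
(20*19)*(z(-5, s(3, 6)) + 0)² = (20*19)*(2*(-5) + 0)² = 380*(-10 + 0)² = 380*(-10)² = 380*100 = 38000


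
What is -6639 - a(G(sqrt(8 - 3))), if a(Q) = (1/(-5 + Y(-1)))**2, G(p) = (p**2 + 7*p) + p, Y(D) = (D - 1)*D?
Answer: -59752/9 ≈ -6639.1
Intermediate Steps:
Y(D) = D*(-1 + D) (Y(D) = (-1 + D)*D = D*(-1 + D))
G(p) = p**2 + 8*p
a(Q) = 1/9 (a(Q) = (1/(-5 - (-1 - 1)))**2 = (1/(-5 - 1*(-2)))**2 = (1/(-5 + 2))**2 = (1/(-3))**2 = (-1/3)**2 = 1/9)
-6639 - a(G(sqrt(8 - 3))) = -6639 - 1*1/9 = -6639 - 1/9 = -59752/9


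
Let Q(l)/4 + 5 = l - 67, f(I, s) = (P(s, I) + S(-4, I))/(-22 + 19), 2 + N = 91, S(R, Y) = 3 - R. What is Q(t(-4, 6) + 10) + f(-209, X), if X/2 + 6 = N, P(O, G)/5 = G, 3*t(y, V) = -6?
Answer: 90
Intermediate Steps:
t(y, V) = -2 (t(y, V) = (1/3)*(-6) = -2)
N = 89 (N = -2 + 91 = 89)
P(O, G) = 5*G
X = 166 (X = -12 + 2*89 = -12 + 178 = 166)
f(I, s) = -7/3 - 5*I/3 (f(I, s) = (5*I + (3 - 1*(-4)))/(-22 + 19) = (5*I + (3 + 4))/(-3) = (5*I + 7)*(-1/3) = (7 + 5*I)*(-1/3) = -7/3 - 5*I/3)
Q(l) = -288 + 4*l (Q(l) = -20 + 4*(l - 67) = -20 + 4*(-67 + l) = -20 + (-268 + 4*l) = -288 + 4*l)
Q(t(-4, 6) + 10) + f(-209, X) = (-288 + 4*(-2 + 10)) + (-7/3 - 5/3*(-209)) = (-288 + 4*8) + (-7/3 + 1045/3) = (-288 + 32) + 346 = -256 + 346 = 90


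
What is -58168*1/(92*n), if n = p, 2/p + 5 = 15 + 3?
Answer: -94523/23 ≈ -4109.7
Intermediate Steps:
p = 2/13 (p = 2/(-5 + (15 + 3)) = 2/(-5 + 18) = 2/13 ≈ 0.15385)
n = 2/13 ≈ 0.15385
-58168*1/(92*n) = -58168/(((2/13)*46)*2) = -58168/((92/13)*2) = -58168/184/13 = -58168*13/184 = -94523/23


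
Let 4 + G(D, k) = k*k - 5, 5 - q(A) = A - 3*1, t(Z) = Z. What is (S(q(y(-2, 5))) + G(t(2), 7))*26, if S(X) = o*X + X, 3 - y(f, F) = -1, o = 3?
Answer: 1456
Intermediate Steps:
y(f, F) = 4 (y(f, F) = 3 - 1*(-1) = 3 + 1 = 4)
q(A) = 8 - A (q(A) = 5 - (A - 3*1) = 5 - (A - 3) = 5 - (-3 + A) = 5 + (3 - A) = 8 - A)
G(D, k) = -9 + k**2 (G(D, k) = -4 + (k*k - 5) = -4 + (k**2 - 5) = -4 + (-5 + k**2) = -9 + k**2)
S(X) = 4*X (S(X) = 3*X + X = 4*X)
(S(q(y(-2, 5))) + G(t(2), 7))*26 = (4*(8 - 1*4) + (-9 + 7**2))*26 = (4*(8 - 4) + (-9 + 49))*26 = (4*4 + 40)*26 = (16 + 40)*26 = 56*26 = 1456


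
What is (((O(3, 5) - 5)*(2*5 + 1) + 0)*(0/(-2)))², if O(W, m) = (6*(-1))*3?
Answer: 0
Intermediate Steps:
O(W, m) = -18 (O(W, m) = -6*3 = -18)
(((O(3, 5) - 5)*(2*5 + 1) + 0)*(0/(-2)))² = (((-18 - 5)*(2*5 + 1) + 0)*(0/(-2)))² = ((-23*(10 + 1) + 0)*(0*(-½)))² = ((-23*11 + 0)*0)² = ((-253 + 0)*0)² = (-253*0)² = 0² = 0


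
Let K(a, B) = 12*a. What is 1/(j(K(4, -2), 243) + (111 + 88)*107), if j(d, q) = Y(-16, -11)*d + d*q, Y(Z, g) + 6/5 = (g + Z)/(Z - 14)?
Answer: 5/164713 ≈ 3.0356e-5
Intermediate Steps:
Y(Z, g) = -6/5 + (Z + g)/(-14 + Z) (Y(Z, g) = -6/5 + (g + Z)/(Z - 14) = -6/5 + (Z + g)/(-14 + Z))
j(d, q) = -3*d/10 + d*q (j(d, q) = ((84 - 1*(-16) + 5*(-11))/(5*(-14 - 16)))*d + d*q = ((⅕)*(84 + 16 - 55)/(-30))*d + d*q = ((⅕)*(-1/30)*45)*d + d*q = -3*d/10 + d*q)
1/(j(K(4, -2), 243) + (111 + 88)*107) = 1/((12*4)*(-3 + 10*243)/10 + (111 + 88)*107) = 1/((⅒)*48*(-3 + 2430) + 199*107) = 1/((⅒)*48*2427 + 21293) = 1/(58248/5 + 21293) = 1/(164713/5) = 5/164713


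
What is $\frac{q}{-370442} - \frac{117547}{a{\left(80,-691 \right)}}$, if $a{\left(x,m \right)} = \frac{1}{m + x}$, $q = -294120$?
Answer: $\frac{13302797781017}{185221} \approx 7.1821 \cdot 10^{7}$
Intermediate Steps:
$\frac{q}{-370442} - \frac{117547}{a{\left(80,-691 \right)}} = - \frac{294120}{-370442} - \frac{117547}{\frac{1}{-691 + 80}} = \left(-294120\right) \left(- \frac{1}{370442}\right) - \frac{117547}{\frac{1}{-611}} = \frac{147060}{185221} - \frac{117547}{- \frac{1}{611}} = \frac{147060}{185221} - -71821217 = \frac{147060}{185221} + 71821217 = \frac{13302797781017}{185221}$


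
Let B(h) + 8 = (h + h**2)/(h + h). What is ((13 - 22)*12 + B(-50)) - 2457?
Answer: -5195/2 ≈ -2597.5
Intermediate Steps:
B(h) = -8 + (h + h**2)/(2*h) (B(h) = -8 + (h + h**2)/(h + h) = -8 + (h + h**2)/((2*h)) = -8 + (h + h**2)*(1/(2*h)) = -8 + (h + h**2)/(2*h))
((13 - 22)*12 + B(-50)) - 2457 = ((13 - 22)*12 + (-15/2 + (1/2)*(-50))) - 2457 = (-9*12 + (-15/2 - 25)) - 2457 = (-108 - 65/2) - 2457 = -281/2 - 2457 = -5195/2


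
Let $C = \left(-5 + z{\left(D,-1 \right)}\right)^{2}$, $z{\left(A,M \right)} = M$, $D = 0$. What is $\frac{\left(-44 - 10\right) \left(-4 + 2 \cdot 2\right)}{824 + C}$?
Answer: $0$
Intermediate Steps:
$C = 36$ ($C = \left(-5 - 1\right)^{2} = \left(-6\right)^{2} = 36$)
$\frac{\left(-44 - 10\right) \left(-4 + 2 \cdot 2\right)}{824 + C} = \frac{\left(-44 - 10\right) \left(-4 + 2 \cdot 2\right)}{824 + 36} = \frac{\left(-54\right) \left(-4 + 4\right)}{860} = \frac{\left(-54\right) 0}{860} = \frac{1}{860} \cdot 0 = 0$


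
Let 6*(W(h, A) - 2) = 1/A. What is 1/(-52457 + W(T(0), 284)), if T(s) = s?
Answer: -1704/89383319 ≈ -1.9064e-5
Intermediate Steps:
W(h, A) = 2 + 1/(6*A)
1/(-52457 + W(T(0), 284)) = 1/(-52457 + (2 + (1/6)/284)) = 1/(-52457 + (2 + (1/6)*(1/284))) = 1/(-52457 + (2 + 1/1704)) = 1/(-52457 + 3409/1704) = 1/(-89383319/1704) = -1704/89383319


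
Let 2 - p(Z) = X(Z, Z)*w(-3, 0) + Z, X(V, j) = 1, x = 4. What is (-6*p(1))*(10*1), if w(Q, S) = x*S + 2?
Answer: 60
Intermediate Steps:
w(Q, S) = 2 + 4*S (w(Q, S) = 4*S + 2 = 2 + 4*S)
p(Z) = -Z (p(Z) = 2 - (1*(2 + 4*0) + Z) = 2 - (1*(2 + 0) + Z) = 2 - (1*2 + Z) = 2 - (2 + Z) = 2 + (-2 - Z) = -Z)
(-6*p(1))*(10*1) = (-(-6))*(10*1) = -6*(-1)*10 = 6*10 = 60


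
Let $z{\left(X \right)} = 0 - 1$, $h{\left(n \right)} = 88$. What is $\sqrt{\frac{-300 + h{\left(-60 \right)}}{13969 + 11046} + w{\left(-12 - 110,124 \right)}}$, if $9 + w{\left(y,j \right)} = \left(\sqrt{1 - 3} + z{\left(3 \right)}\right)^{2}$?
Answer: $\frac{\sqrt{-6262805430 - 1251500450 i \sqrt{2}}}{25015} \approx 0.44271 - 3.1944 i$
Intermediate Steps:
$z{\left(X \right)} = -1$ ($z{\left(X \right)} = 0 - 1 = -1$)
$w{\left(y,j \right)} = -9 + \left(-1 + i \sqrt{2}\right)^{2}$ ($w{\left(y,j \right)} = -9 + \left(\sqrt{1 - 3} - 1\right)^{2} = -9 + \left(\sqrt{-2} - 1\right)^{2} = -9 + \left(i \sqrt{2} - 1\right)^{2} = -9 + \left(-1 + i \sqrt{2}\right)^{2}$)
$\sqrt{\frac{-300 + h{\left(-60 \right)}}{13969 + 11046} + w{\left(-12 - 110,124 \right)}} = \sqrt{\frac{-300 + 88}{13969 + 11046} - \left(9 - \left(1 - i \sqrt{2}\right)^{2}\right)} = \sqrt{- \frac{212}{25015} - \left(9 - \left(1 - i \sqrt{2}\right)^{2}\right)} = \sqrt{- \frac{225347}{25015} + \left(1 - i \sqrt{2}\right)^{2}}$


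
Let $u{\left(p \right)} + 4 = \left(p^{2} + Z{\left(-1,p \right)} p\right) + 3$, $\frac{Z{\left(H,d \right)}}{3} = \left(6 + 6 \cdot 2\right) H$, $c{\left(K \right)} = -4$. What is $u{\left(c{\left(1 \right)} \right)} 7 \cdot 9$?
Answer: $14553$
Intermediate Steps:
$Z{\left(H,d \right)} = 54 H$ ($Z{\left(H,d \right)} = 3 \left(6 + 6 \cdot 2\right) H = 3 \left(6 + 12\right) H = 3 \cdot 18 H = 54 H$)
$u{\left(p \right)} = -1 + p^{2} - 54 p$ ($u{\left(p \right)} = -4 + \left(\left(p^{2} + 54 \left(-1\right) p\right) + 3\right) = -4 + \left(\left(p^{2} - 54 p\right) + 3\right) = -4 + \left(3 + p^{2} - 54 p\right) = -1 + p^{2} - 54 p$)
$u{\left(c{\left(1 \right)} \right)} 7 \cdot 9 = \left(-1 + \left(-4\right)^{2} - -216\right) 7 \cdot 9 = \left(-1 + 16 + 216\right) 7 \cdot 9 = 231 \cdot 7 \cdot 9 = 1617 \cdot 9 = 14553$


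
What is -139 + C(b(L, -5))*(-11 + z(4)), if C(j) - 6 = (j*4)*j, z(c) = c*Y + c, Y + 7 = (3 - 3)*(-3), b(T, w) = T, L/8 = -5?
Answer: -224349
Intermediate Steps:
L = -40 (L = 8*(-5) = -40)
Y = -7 (Y = -7 + (3 - 3)*(-3) = -7 + 0*(-3) = -7 + 0 = -7)
z(c) = -6*c (z(c) = c*(-7) + c = -7*c + c = -6*c)
C(j) = 6 + 4*j² (C(j) = 6 + (j*4)*j = 6 + (4*j)*j = 6 + 4*j²)
-139 + C(b(L, -5))*(-11 + z(4)) = -139 + (6 + 4*(-40)²)*(-11 - 6*4) = -139 + (6 + 4*1600)*(-11 - 24) = -139 + (6 + 6400)*(-35) = -139 + 6406*(-35) = -139 - 224210 = -224349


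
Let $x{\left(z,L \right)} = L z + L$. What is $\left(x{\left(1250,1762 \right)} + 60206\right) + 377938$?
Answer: $2642406$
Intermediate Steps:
$x{\left(z,L \right)} = L + L z$
$\left(x{\left(1250,1762 \right)} + 60206\right) + 377938 = \left(1762 \left(1 + 1250\right) + 60206\right) + 377938 = \left(1762 \cdot 1251 + 60206\right) + 377938 = \left(2204262 + 60206\right) + 377938 = 2264468 + 377938 = 2642406$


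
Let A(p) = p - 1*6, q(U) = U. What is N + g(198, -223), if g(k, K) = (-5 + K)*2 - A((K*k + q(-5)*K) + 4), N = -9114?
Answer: 33471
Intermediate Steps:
A(p) = -6 + p (A(p) = p - 6 = -6 + p)
g(k, K) = -8 + 7*K - K*k (g(k, K) = (-5 + K)*2 - (-6 + ((K*k - 5*K) + 4)) = (-10 + 2*K) - (-6 + ((-5*K + K*k) + 4)) = (-10 + 2*K) - (-6 + (4 - 5*K + K*k)) = (-10 + 2*K) - (-2 - 5*K + K*k) = (-10 + 2*K) + (2 + 5*K - K*k) = -8 + 7*K - K*k)
N + g(198, -223) = -9114 + (-8 + 7*(-223) - 1*(-223)*198) = -9114 + (-8 - 1561 + 44154) = -9114 + 42585 = 33471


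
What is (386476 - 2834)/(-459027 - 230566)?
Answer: -383642/689593 ≈ -0.55633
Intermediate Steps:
(386476 - 2834)/(-459027 - 230566) = 383642/(-689593) = 383642*(-1/689593) = -383642/689593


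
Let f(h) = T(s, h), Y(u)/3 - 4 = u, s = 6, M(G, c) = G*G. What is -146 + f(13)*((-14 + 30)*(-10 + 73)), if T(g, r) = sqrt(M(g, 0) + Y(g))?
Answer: -146 + 1008*sqrt(66) ≈ 8043.0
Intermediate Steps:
M(G, c) = G**2
Y(u) = 12 + 3*u
T(g, r) = sqrt(12 + g**2 + 3*g) (T(g, r) = sqrt(g**2 + (12 + 3*g)) = sqrt(12 + g**2 + 3*g))
f(h) = sqrt(66) (f(h) = sqrt(12 + 6**2 + 3*6) = sqrt(12 + 36 + 18) = sqrt(66))
-146 + f(13)*((-14 + 30)*(-10 + 73)) = -146 + sqrt(66)*((-14 + 30)*(-10 + 73)) = -146 + sqrt(66)*(16*63) = -146 + sqrt(66)*1008 = -146 + 1008*sqrt(66)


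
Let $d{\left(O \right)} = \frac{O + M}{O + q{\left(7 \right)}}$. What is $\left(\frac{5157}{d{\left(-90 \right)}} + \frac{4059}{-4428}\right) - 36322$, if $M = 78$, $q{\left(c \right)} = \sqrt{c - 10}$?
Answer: $\frac{28255}{12} - \frac{1719 i \sqrt{3}}{4} \approx 2354.6 - 744.35 i$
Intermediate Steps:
$q{\left(c \right)} = \sqrt{-10 + c}$
$d{\left(O \right)} = \frac{78 + O}{O + i \sqrt{3}}$ ($d{\left(O \right)} = \frac{O + 78}{O + \sqrt{-10 + 7}} = \frac{78 + O}{O + \sqrt{-3}} = \frac{78 + O}{O + i \sqrt{3}}$)
$\left(\frac{5157}{d{\left(-90 \right)}} + \frac{4059}{-4428}\right) - 36322 = \left(\frac{5157}{\frac{1}{-90 + i \sqrt{3}} \left(78 - 90\right)} + \frac{4059}{-4428}\right) - 36322 = \left(\frac{5157}{\frac{1}{-90 + i \sqrt{3}} \left(-12\right)} + 4059 \left(- \frac{1}{4428}\right)\right) - 36322 = \left(\frac{5157}{\left(-12\right) \frac{1}{-90 + i \sqrt{3}}} - \frac{11}{12}\right) - 36322 = \left(5157 \left(\frac{15}{2} - \frac{i \sqrt{3}}{12}\right) - \frac{11}{12}\right) - 36322 = \left(\left(\frac{77355}{2} - \frac{1719 i \sqrt{3}}{4}\right) - \frac{11}{12}\right) - 36322 = \left(\frac{464119}{12} - \frac{1719 i \sqrt{3}}{4}\right) - 36322 = \frac{28255}{12} - \frac{1719 i \sqrt{3}}{4}$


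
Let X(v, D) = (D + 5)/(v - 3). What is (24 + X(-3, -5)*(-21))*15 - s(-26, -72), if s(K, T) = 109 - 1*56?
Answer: 307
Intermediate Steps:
X(v, D) = (5 + D)/(-3 + v)
s(K, T) = 53 (s(K, T) = 109 - 56 = 53)
(24 + X(-3, -5)*(-21))*15 - s(-26, -72) = (24 + ((5 - 5)/(-3 - 3))*(-21))*15 - 1*53 = (24 + (0/(-6))*(-21))*15 - 53 = (24 - ⅙*0*(-21))*15 - 53 = (24 + 0*(-21))*15 - 53 = (24 + 0)*15 - 53 = 24*15 - 53 = 360 - 53 = 307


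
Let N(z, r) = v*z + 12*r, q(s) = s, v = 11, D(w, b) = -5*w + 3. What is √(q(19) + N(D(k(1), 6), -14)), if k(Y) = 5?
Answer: I*√391 ≈ 19.774*I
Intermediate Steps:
D(w, b) = 3 - 5*w
N(z, r) = 11*z + 12*r
√(q(19) + N(D(k(1), 6), -14)) = √(19 + (11*(3 - 5*5) + 12*(-14))) = √(19 + (11*(3 - 25) - 168)) = √(19 + (11*(-22) - 168)) = √(19 + (-242 - 168)) = √(19 - 410) = √(-391) = I*√391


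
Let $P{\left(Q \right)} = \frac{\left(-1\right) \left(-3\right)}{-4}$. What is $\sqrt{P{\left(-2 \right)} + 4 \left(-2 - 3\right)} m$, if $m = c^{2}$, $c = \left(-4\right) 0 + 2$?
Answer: $2 i \sqrt{83} \approx 18.221 i$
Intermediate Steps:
$P{\left(Q \right)} = - \frac{3}{4}$ ($P{\left(Q \right)} = 3 \left(- \frac{1}{4}\right) = - \frac{3}{4}$)
$c = 2$ ($c = 0 + 2 = 2$)
$m = 4$ ($m = 2^{2} = 4$)
$\sqrt{P{\left(-2 \right)} + 4 \left(-2 - 3\right)} m = \sqrt{- \frac{3}{4} + 4 \left(-2 - 3\right)} 4 = \sqrt{- \frac{3}{4} + 4 \left(-5\right)} 4 = \sqrt{- \frac{3}{4} - 20} \cdot 4 = \sqrt{- \frac{83}{4}} \cdot 4 = \frac{i \sqrt{83}}{2} \cdot 4 = 2 i \sqrt{83}$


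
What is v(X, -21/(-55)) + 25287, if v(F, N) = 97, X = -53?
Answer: 25384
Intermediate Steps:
v(X, -21/(-55)) + 25287 = 97 + 25287 = 25384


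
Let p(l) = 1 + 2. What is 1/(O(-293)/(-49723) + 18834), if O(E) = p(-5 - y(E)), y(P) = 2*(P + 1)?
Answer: 49723/936482979 ≈ 5.3095e-5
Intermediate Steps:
y(P) = 2 + 2*P (y(P) = 2*(1 + P) = 2 + 2*P)
p(l) = 3
O(E) = 3
1/(O(-293)/(-49723) + 18834) = 1/(3/(-49723) + 18834) = 1/(3*(-1/49723) + 18834) = 1/(-3/49723 + 18834) = 1/(936482979/49723) = 49723/936482979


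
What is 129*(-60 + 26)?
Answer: -4386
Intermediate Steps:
129*(-60 + 26) = 129*(-34) = -4386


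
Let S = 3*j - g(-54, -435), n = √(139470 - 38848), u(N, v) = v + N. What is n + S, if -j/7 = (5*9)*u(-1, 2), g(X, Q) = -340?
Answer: -605 + √100622 ≈ -287.79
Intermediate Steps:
u(N, v) = N + v
j = -315 (j = -7*5*9*(-1 + 2) = -315 ≈ -315.00)
n = √100622 ≈ 317.21
S = -605 (S = 3*(-315) - 1*(-340) = -945 + 340 = -605)
n + S = √100622 - 605 = -605 + √100622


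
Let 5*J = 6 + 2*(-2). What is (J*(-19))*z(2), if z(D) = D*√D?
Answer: -76*√2/5 ≈ -21.496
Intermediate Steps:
z(D) = D^(3/2)
J = ⅖ (J = (6 + 2*(-2))/5 = (6 - 4)/5 = (⅕)*2 = ⅖ ≈ 0.40000)
(J*(-19))*z(2) = ((⅖)*(-19))*2^(3/2) = -76*√2/5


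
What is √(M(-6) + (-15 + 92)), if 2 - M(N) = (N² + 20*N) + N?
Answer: 13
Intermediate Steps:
M(N) = 2 - N² - 21*N (M(N) = 2 - ((N² + 20*N) + N) = 2 - (N² + 21*N) = 2 + (-N² - 21*N) = 2 - N² - 21*N)
√(M(-6) + (-15 + 92)) = √((2 - 1*(-6)² - 21*(-6)) + (-15 + 92)) = √((2 - 1*36 + 126) + 77) = √((2 - 36 + 126) + 77) = √(92 + 77) = √169 = 13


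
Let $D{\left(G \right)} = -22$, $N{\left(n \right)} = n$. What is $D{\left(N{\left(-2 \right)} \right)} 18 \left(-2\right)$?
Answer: $792$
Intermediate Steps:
$D{\left(N{\left(-2 \right)} \right)} 18 \left(-2\right) = - 22 \cdot 18 \left(-2\right) = \left(-22\right) \left(-36\right) = 792$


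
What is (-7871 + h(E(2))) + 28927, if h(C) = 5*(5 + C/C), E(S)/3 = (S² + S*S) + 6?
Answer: 21086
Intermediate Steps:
E(S) = 18 + 6*S² (E(S) = 3*((S² + S*S) + 6) = 3*((S² + S²) + 6) = 3*(2*S² + 6) = 3*(6 + 2*S²) = 18 + 6*S²)
h(C) = 30 (h(C) = 5*(5 + 1) = 5*6 = 30)
(-7871 + h(E(2))) + 28927 = (-7871 + 30) + 28927 = -7841 + 28927 = 21086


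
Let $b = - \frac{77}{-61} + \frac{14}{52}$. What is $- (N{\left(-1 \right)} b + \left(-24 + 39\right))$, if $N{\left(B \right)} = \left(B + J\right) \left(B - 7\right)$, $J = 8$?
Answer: $\frac{56117}{793} \approx 70.765$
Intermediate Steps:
$N{\left(B \right)} = \left(-7 + B\right) \left(8 + B\right)$ ($N{\left(B \right)} = \left(B + 8\right) \left(B - 7\right) = \left(8 + B\right) \left(-7 + B\right) = \left(-7 + B\right) \left(8 + B\right)$)
$b = \frac{2429}{1586}$ ($b = \left(-77\right) \left(- \frac{1}{61}\right) + 14 \cdot \frac{1}{52} = \frac{77}{61} + \frac{7}{26} = \frac{2429}{1586} \approx 1.5315$)
$- (N{\left(-1 \right)} b + \left(-24 + 39\right)) = - (\left(-56 - 1 + \left(-1\right)^{2}\right) \frac{2429}{1586} + \left(-24 + 39\right)) = - (\left(-56 - 1 + 1\right) \frac{2429}{1586} + 15) = - (\left(-56\right) \frac{2429}{1586} + 15) = - (- \frac{68012}{793} + 15) = \left(-1\right) \left(- \frac{56117}{793}\right) = \frac{56117}{793}$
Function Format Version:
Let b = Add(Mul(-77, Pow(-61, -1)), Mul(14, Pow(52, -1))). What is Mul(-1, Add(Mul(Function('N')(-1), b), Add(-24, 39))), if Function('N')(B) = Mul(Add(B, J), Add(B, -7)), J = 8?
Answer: Rational(56117, 793) ≈ 70.765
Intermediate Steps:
Function('N')(B) = Mul(Add(-7, B), Add(8, B)) (Function('N')(B) = Mul(Add(B, 8), Add(B, -7)) = Mul(Add(8, B), Add(-7, B)) = Mul(Add(-7, B), Add(8, B)))
b = Rational(2429, 1586) (b = Add(Mul(-77, Rational(-1, 61)), Mul(14, Rational(1, 52))) = Add(Rational(77, 61), Rational(7, 26)) = Rational(2429, 1586) ≈ 1.5315)
Mul(-1, Add(Mul(Function('N')(-1), b), Add(-24, 39))) = Mul(-1, Add(Mul(Add(-56, -1, Pow(-1, 2)), Rational(2429, 1586)), Add(-24, 39))) = Mul(-1, Add(Mul(Add(-56, -1, 1), Rational(2429, 1586)), 15)) = Mul(-1, Add(Mul(-56, Rational(2429, 1586)), 15)) = Mul(-1, Add(Rational(-68012, 793), 15)) = Mul(-1, Rational(-56117, 793)) = Rational(56117, 793)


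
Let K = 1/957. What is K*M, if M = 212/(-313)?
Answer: -212/299541 ≈ -0.00070775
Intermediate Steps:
K = 1/957 ≈ 0.0010449
M = -212/313 (M = 212*(-1/313) = -212/313 ≈ -0.67732)
K*M = (1/957)*(-212/313) = -212/299541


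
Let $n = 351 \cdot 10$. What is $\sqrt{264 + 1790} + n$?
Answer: $3510 + \sqrt{2054} \approx 3555.3$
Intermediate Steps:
$n = 3510$
$\sqrt{264 + 1790} + n = \sqrt{264 + 1790} + 3510 = \sqrt{2054} + 3510 = 3510 + \sqrt{2054}$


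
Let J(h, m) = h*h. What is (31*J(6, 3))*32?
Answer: 35712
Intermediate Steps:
J(h, m) = h²
(31*J(6, 3))*32 = (31*6²)*32 = (31*36)*32 = 1116*32 = 35712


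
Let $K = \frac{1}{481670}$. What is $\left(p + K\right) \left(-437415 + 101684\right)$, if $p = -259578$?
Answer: $\frac{41976760925439329}{481670} \approx 8.7148 \cdot 10^{10}$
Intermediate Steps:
$K = \frac{1}{481670} \approx 2.0761 \cdot 10^{-6}$
$\left(p + K\right) \left(-437415 + 101684\right) = \left(-259578 + \frac{1}{481670}\right) \left(-437415 + 101684\right) = \left(- \frac{125030935259}{481670}\right) \left(-335731\right) = \frac{41976760925439329}{481670}$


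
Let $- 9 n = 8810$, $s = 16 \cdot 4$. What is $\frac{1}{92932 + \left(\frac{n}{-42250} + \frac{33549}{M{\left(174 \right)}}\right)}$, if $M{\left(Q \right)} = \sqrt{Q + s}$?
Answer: $\frac{31980171951040950}{2970354668361945711493} - \frac{48508520068125 \sqrt{238}}{2970354668361945711493} \approx 1.0515 \cdot 10^{-5}$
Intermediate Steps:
$s = 64$
$n = - \frac{8810}{9}$ ($n = \left(- \frac{1}{9}\right) 8810 = - \frac{8810}{9} \approx -978.89$)
$M{\left(Q \right)} = \sqrt{64 + Q}$ ($M{\left(Q \right)} = \sqrt{Q + 64} = \sqrt{64 + Q}$)
$\frac{1}{92932 + \left(\frac{n}{-42250} + \frac{33549}{M{\left(174 \right)}}\right)} = \frac{1}{92932 - \left(- \frac{881}{38025} - \frac{33549}{\sqrt{64 + 174}}\right)} = \frac{1}{92932 - \left(- \frac{881}{38025} - \frac{33549}{\sqrt{238}}\right)} = \frac{1}{92932 + \left(\frac{881}{38025} + 33549 \frac{\sqrt{238}}{238}\right)} = \frac{1}{92932 + \left(\frac{881}{38025} + \frac{33549 \sqrt{238}}{238}\right)} = \frac{1}{\frac{3533740181}{38025} + \frac{33549 \sqrt{238}}{238}}$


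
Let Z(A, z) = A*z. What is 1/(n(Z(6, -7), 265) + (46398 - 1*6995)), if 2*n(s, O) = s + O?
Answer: 2/79029 ≈ 2.5307e-5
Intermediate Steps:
n(s, O) = O/2 + s/2 (n(s, O) = (s + O)/2 = (O + s)/2 = O/2 + s/2)
1/(n(Z(6, -7), 265) + (46398 - 1*6995)) = 1/(((½)*265 + (6*(-7))/2) + (46398 - 1*6995)) = 1/((265/2 + (½)*(-42)) + (46398 - 6995)) = 1/((265/2 - 21) + 39403) = 1/(223/2 + 39403) = 1/(79029/2) = 2/79029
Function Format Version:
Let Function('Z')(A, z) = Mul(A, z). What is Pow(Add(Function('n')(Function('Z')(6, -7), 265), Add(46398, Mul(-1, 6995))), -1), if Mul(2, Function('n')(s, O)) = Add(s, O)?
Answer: Rational(2, 79029) ≈ 2.5307e-5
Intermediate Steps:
Function('n')(s, O) = Add(Mul(Rational(1, 2), O), Mul(Rational(1, 2), s)) (Function('n')(s, O) = Mul(Rational(1, 2), Add(s, O)) = Mul(Rational(1, 2), Add(O, s)) = Add(Mul(Rational(1, 2), O), Mul(Rational(1, 2), s)))
Pow(Add(Function('n')(Function('Z')(6, -7), 265), Add(46398, Mul(-1, 6995))), -1) = Pow(Add(Add(Mul(Rational(1, 2), 265), Mul(Rational(1, 2), Mul(6, -7))), Add(46398, Mul(-1, 6995))), -1) = Pow(Add(Add(Rational(265, 2), Mul(Rational(1, 2), -42)), Add(46398, -6995)), -1) = Pow(Add(Add(Rational(265, 2), -21), 39403), -1) = Pow(Add(Rational(223, 2), 39403), -1) = Pow(Rational(79029, 2), -1) = Rational(2, 79029)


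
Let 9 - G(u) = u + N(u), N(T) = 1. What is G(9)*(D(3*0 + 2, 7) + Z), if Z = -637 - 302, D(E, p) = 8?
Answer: 931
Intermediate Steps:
Z = -939
G(u) = 8 - u (G(u) = 9 - (u + 1) = 9 - (1 + u) = 9 + (-1 - u) = 8 - u)
G(9)*(D(3*0 + 2, 7) + Z) = (8 - 1*9)*(8 - 939) = (8 - 9)*(-931) = -1*(-931) = 931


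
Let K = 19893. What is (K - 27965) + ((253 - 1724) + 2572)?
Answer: -6971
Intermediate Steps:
(K - 27965) + ((253 - 1724) + 2572) = (19893 - 27965) + ((253 - 1724) + 2572) = -8072 + (-1471 + 2572) = -8072 + 1101 = -6971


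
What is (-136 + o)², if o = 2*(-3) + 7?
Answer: 18225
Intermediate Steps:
o = 1 (o = -6 + 7 = 1)
(-136 + o)² = (-136 + 1)² = (-135)² = 18225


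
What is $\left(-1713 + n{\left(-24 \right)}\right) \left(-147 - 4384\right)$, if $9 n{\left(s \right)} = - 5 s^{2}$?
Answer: $9211523$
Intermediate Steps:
$n{\left(s \right)} = - \frac{5 s^{2}}{9}$ ($n{\left(s \right)} = \frac{\left(-5\right) s^{2}}{9} = - \frac{5 s^{2}}{9}$)
$\left(-1713 + n{\left(-24 \right)}\right) \left(-147 - 4384\right) = \left(-1713 - \frac{5 \left(-24\right)^{2}}{9}\right) \left(-147 - 4384\right) = \left(-1713 - 320\right) \left(-4531\right) = \left(-2033\right) \left(-4531\right) = 9211523$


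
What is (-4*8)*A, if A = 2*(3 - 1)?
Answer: -128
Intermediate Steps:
A = 4 (A = 2*2 = 4)
(-4*8)*A = -4*8*4 = -32*4 = -128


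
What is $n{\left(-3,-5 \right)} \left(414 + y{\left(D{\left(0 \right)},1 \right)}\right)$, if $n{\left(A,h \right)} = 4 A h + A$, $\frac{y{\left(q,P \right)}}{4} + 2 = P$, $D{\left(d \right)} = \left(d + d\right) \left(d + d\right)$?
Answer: $23370$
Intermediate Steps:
$D{\left(d \right)} = 4 d^{2}$ ($D{\left(d \right)} = 2 d 2 d = 4 d^{2}$)
$y{\left(q,P \right)} = -8 + 4 P$
$n{\left(A,h \right)} = A + 4 A h$ ($n{\left(A,h \right)} = 4 A h + A = A + 4 A h$)
$n{\left(-3,-5 \right)} \left(414 + y{\left(D{\left(0 \right)},1 \right)}\right) = - 3 \left(1 + 4 \left(-5\right)\right) \left(414 + \left(-8 + 4 \cdot 1\right)\right) = - 3 \left(1 - 20\right) \left(414 + \left(-8 + 4\right)\right) = \left(-3\right) \left(-19\right) \left(414 - 4\right) = 57 \cdot 410 = 23370$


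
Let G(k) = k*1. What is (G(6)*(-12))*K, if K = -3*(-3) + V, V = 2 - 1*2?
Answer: -648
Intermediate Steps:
V = 0 (V = 2 - 2 = 0)
K = 9 (K = -3*(-3) + 0 = 9 + 0 = 9)
G(k) = k
(G(6)*(-12))*K = (6*(-12))*9 = -72*9 = -648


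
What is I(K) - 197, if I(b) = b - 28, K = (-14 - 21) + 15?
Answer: -245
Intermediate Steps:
K = -20 (K = -35 + 15 = -20)
I(b) = -28 + b
I(K) - 197 = (-28 - 20) - 197 = -48 - 197 = -245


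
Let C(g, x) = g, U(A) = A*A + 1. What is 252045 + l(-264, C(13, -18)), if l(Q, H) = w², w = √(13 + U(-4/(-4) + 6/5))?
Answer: 6301596/25 ≈ 2.5206e+5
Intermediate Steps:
U(A) = 1 + A² (U(A) = A² + 1 = 1 + A²)
w = √471/5 (w = √(13 + (1 + (-4/(-4) + 6/5)²)) = √(13 + (1 + (-4*(-¼) + 6*(⅕))²)) = √(13 + (1 + (1 + 6/5)²)) = √(13 + (1 + (11/5)²)) = √(13 + (1 + 121/25)) = √(13 + 146/25) = √(471/25) = √471/5 ≈ 4.3405)
l(Q, H) = 471/25 (l(Q, H) = (√471/5)² = 471/25)
252045 + l(-264, C(13, -18)) = 252045 + 471/25 = 6301596/25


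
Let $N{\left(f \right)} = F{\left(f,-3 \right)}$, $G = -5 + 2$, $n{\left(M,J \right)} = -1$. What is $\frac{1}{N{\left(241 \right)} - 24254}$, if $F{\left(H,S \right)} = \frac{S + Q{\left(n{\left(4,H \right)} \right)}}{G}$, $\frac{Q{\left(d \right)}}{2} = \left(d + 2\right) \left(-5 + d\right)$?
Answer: $- \frac{1}{24249} \approx -4.1239 \cdot 10^{-5}$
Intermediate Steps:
$Q{\left(d \right)} = 2 \left(-5 + d\right) \left(2 + d\right)$ ($Q{\left(d \right)} = 2 \left(d + 2\right) \left(-5 + d\right) = 2 \left(2 + d\right) \left(-5 + d\right) = 2 \left(-5 + d\right) \left(2 + d\right)$)
$G = -3$
$F{\left(H,S \right)} = 4 - \frac{S}{3}$ ($F{\left(H,S \right)} = \frac{S - \left(14 - 2\right)}{-3} = \left(S + \left(-20 + 6 + 2 \cdot 1\right)\right) \left(- \frac{1}{3}\right) = \left(S + \left(-20 + 6 + 2\right)\right) \left(- \frac{1}{3}\right) = \left(S - 12\right) \left(- \frac{1}{3}\right) = \left(-12 + S\right) \left(- \frac{1}{3}\right) = 4 - \frac{S}{3}$)
$N{\left(f \right)} = 5$ ($N{\left(f \right)} = 4 - -1 = 4 + 1 = 5$)
$\frac{1}{N{\left(241 \right)} - 24254} = \frac{1}{5 - 24254} = \frac{1}{-24249} = - \frac{1}{24249}$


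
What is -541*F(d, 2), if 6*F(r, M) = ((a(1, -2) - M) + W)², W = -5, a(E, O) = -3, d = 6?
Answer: -27050/3 ≈ -9016.7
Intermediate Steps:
F(r, M) = (-8 - M)²/6 (F(r, M) = ((-3 - M) - 5)²/6 = (-8 - M)²/6)
-541*F(d, 2) = -541*(8 + 2)²/6 = -541*10²/6 = -541*100/6 = -541*50/3 = -27050/3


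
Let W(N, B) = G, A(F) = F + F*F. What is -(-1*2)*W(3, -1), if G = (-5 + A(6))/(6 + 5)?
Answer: 74/11 ≈ 6.7273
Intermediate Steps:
A(F) = F + F²
G = 37/11 (G = (-5 + 6*(1 + 6))/(6 + 5) = (-5 + 6*7)/11 = (-5 + 42)*(1/11) = 37*(1/11) = 37/11 ≈ 3.3636)
W(N, B) = 37/11
-(-1*2)*W(3, -1) = -(-1*2)*37/11 = -(-2)*37/11 = -1*(-74/11) = 74/11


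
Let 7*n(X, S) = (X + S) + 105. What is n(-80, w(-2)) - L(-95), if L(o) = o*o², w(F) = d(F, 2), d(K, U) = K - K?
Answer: 6001650/7 ≈ 8.5738e+5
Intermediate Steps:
d(K, U) = 0
w(F) = 0
n(X, S) = 15 + S/7 + X/7 (n(X, S) = ((X + S) + 105)/7 = ((S + X) + 105)/7 = (105 + S + X)/7 = 15 + S/7 + X/7)
L(o) = o³
n(-80, w(-2)) - L(-95) = (15 + (⅐)*0 + (⅐)*(-80)) - 1*(-95)³ = (15 + 0 - 80/7) - 1*(-857375) = 25/7 + 857375 = 6001650/7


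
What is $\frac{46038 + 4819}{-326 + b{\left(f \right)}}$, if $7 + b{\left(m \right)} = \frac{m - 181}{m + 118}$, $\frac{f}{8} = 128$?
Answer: $- \frac{58078694}{379443} \approx -153.06$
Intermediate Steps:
$f = 1024$ ($f = 8 \cdot 128 = 1024$)
$b{\left(m \right)} = -7 + \frac{-181 + m}{118 + m}$ ($b{\left(m \right)} = -7 + \frac{m - 181}{m + 118} = -7 + \frac{-181 + m}{118 + m}$)
$\frac{46038 + 4819}{-326 + b{\left(f \right)}} = \frac{46038 + 4819}{-326 + \frac{-1007 - 6144}{118 + 1024}} = \frac{50857}{-326 + \frac{-1007 - 6144}{1142}} = \frac{50857}{-326 + \frac{1}{1142} \left(-7151\right)} = \frac{50857}{-326 - \frac{7151}{1142}} = \frac{50857}{- \frac{379443}{1142}} = 50857 \left(- \frac{1142}{379443}\right) = - \frac{58078694}{379443}$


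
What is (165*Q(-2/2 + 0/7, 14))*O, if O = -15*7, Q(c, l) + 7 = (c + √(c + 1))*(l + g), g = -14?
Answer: 121275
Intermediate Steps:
Q(c, l) = -7 + (-14 + l)*(c + √(1 + c)) (Q(c, l) = -7 + (c + √(c + 1))*(l - 14) = -7 + (c + √(1 + c))*(-14 + l) = -7 + (-14 + l)*(c + √(1 + c)))
O = -105
(165*Q(-2/2 + 0/7, 14))*O = (165*(-7 - 14*(-2/2 + 0/7) - 14*√(1 + (-2/2 + 0/7)) + (-2/2 + 0/7)*14 + 14*√(1 + (-2/2 + 0/7))))*(-105) = (165*(-7 - 14*(-2*½ + 0*(⅐)) - 14*√(1 + (-2*½ + 0*(⅐))) + (-2*½ + 0*(⅐))*14 + 14*√(1 + (-2*½ + 0*(⅐)))))*(-105) = (165*(-7 - 14*(-1 + 0) - 14*√(1 + (-1 + 0)) + (-1 + 0)*14 + 14*√(1 + (-1 + 0))))*(-105) = (165*(-7 - 14*(-1) - 14*√(1 - 1) - 1*14 + 14*√(1 - 1)))*(-105) = (165*(-7 + 14 - 14*√0 - 14 + 14*√0))*(-105) = (165*(-7 + 14 - 14*0 - 14 + 14*0))*(-105) = (165*(-7 + 14 + 0 - 14 + 0))*(-105) = (165*(-7))*(-105) = -1155*(-105) = 121275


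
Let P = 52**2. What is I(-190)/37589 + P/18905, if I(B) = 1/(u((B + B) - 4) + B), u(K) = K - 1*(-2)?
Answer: 58138436327/406474665740 ≈ 0.14303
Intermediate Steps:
u(K) = 2 + K (u(K) = K + 2 = 2 + K)
I(B) = 1/(-2 + 3*B) (I(B) = 1/((2 + ((B + B) - 4)) + B) = 1/((2 + (2*B - 4)) + B) = 1/((2 + (-4 + 2*B)) + B) = 1/((-2 + 2*B) + B) = 1/(-2 + 3*B))
P = 2704
I(-190)/37589 + P/18905 = 1/((-2 + 3*(-190))*37589) + 2704/18905 = (1/37589)/(-2 - 570) + 2704*(1/18905) = (1/37589)/(-572) + 2704/18905 = -1/572*1/37589 + 2704/18905 = -1/21500908 + 2704/18905 = 58138436327/406474665740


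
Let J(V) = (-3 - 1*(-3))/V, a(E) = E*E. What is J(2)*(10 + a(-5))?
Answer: 0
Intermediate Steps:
a(E) = E**2
J(V) = 0 (J(V) = (-3 + 3)/V = 0/V = 0)
J(2)*(10 + a(-5)) = 0*(10 + (-5)**2) = 0*(10 + 25) = 0*35 = 0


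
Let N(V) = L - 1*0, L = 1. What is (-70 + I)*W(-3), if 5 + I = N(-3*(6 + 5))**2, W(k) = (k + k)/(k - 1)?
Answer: -111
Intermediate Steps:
N(V) = 1 (N(V) = 1 - 1*0 = 1 + 0 = 1)
W(k) = 2*k/(-1 + k) (W(k) = (2*k)/(-1 + k) = 2*k/(-1 + k))
I = -4 (I = -5 + 1**2 = -5 + 1 = -4)
(-70 + I)*W(-3) = (-70 - 4)*(2*(-3)/(-1 - 3)) = -148*(-3)/(-4) = -148*(-3)*(-1)/4 = -74*3/2 = -111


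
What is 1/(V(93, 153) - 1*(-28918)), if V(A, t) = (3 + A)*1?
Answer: 1/29014 ≈ 3.4466e-5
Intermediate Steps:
V(A, t) = 3 + A
1/(V(93, 153) - 1*(-28918)) = 1/((3 + 93) - 1*(-28918)) = 1/(96 + 28918) = 1/29014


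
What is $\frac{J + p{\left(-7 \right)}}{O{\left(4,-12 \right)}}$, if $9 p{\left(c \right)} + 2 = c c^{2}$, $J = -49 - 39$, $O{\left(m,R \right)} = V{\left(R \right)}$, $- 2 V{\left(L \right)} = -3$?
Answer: $- \frac{758}{9} \approx -84.222$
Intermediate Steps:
$V{\left(L \right)} = \frac{3}{2}$ ($V{\left(L \right)} = \left(- \frac{1}{2}\right) \left(-3\right) = \frac{3}{2}$)
$O{\left(m,R \right)} = \frac{3}{2}$
$J = -88$
$p{\left(c \right)} = - \frac{2}{9} + \frac{c^{3}}{9}$ ($p{\left(c \right)} = - \frac{2}{9} + \frac{c c^{2}}{9} = - \frac{2}{9} + \frac{c^{3}}{9}$)
$\frac{J + p{\left(-7 \right)}}{O{\left(4,-12 \right)}} = \frac{-88 + \left(- \frac{2}{9} + \frac{\left(-7\right)^{3}}{9}\right)}{\frac{3}{2}} = \left(-88 + \left(- \frac{2}{9} + \frac{1}{9} \left(-343\right)\right)\right) \frac{2}{3} = \left(-88 - \frac{115}{3}\right) \frac{2}{3} = \left(- \frac{379}{3}\right) \frac{2}{3} = - \frac{758}{9}$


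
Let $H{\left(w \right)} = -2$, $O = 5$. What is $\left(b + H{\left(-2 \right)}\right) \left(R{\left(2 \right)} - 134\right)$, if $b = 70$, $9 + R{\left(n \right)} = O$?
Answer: $-9384$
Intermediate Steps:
$R{\left(n \right)} = -4$ ($R{\left(n \right)} = -9 + 5 = -4$)
$\left(b + H{\left(-2 \right)}\right) \left(R{\left(2 \right)} - 134\right) = \left(70 - 2\right) \left(-4 - 134\right) = 68 \left(-138\right) = -9384$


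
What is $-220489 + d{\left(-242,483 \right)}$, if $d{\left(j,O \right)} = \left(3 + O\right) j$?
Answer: $-338101$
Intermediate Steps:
$d{\left(j,O \right)} = j \left(3 + O\right)$
$-220489 + d{\left(-242,483 \right)} = -220489 - 242 \left(3 + 483\right) = -220489 - 117612 = -338101$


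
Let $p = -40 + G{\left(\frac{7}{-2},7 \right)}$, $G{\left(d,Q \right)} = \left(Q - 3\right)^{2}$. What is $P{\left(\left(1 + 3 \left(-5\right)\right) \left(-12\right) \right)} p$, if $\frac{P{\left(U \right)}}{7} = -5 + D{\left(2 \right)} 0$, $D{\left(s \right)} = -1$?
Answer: $840$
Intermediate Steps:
$G{\left(d,Q \right)} = \left(-3 + Q\right)^{2}$
$P{\left(U \right)} = -35$ ($P{\left(U \right)} = 7 \left(-5 - 0\right) = 7 \left(-5 + 0\right) = 7 \left(-5\right) = -35$)
$p = -24$ ($p = -40 + \left(-3 + 7\right)^{2} = -40 + 4^{2} = -40 + 16 = -24$)
$P{\left(\left(1 + 3 \left(-5\right)\right) \left(-12\right) \right)} p = \left(-35\right) \left(-24\right) = 840$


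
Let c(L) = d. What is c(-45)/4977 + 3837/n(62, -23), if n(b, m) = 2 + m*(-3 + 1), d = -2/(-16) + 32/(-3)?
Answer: 19096243/238896 ≈ 79.935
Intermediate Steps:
d = -253/24 (d = -2*(-1/16) + 32*(-⅓) = ⅛ - 32/3 = -253/24 ≈ -10.542)
n(b, m) = 2 - 2*m (n(b, m) = 2 + m*(-2) = 2 - 2*m)
c(L) = -253/24
c(-45)/4977 + 3837/n(62, -23) = -253/24/4977 + 3837/(2 - 2*(-23)) = -253/24*1/4977 + 3837/(2 + 46) = -253/119448 + 3837/48 = -253/119448 + 3837*(1/48) = -253/119448 + 1279/16 = 19096243/238896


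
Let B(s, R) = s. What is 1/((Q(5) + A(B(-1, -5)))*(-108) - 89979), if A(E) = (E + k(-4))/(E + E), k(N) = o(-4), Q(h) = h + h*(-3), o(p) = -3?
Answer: -1/89115 ≈ -1.1221e-5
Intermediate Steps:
Q(h) = -2*h (Q(h) = h - 3*h = -2*h)
k(N) = -3
A(E) = (-3 + E)/(2*E) (A(E) = (E - 3)/(E + E) = (-3 + E)/((2*E)) = (-3 + E)*(1/(2*E)) = (-3 + E)/(2*E))
1/((Q(5) + A(B(-1, -5)))*(-108) - 89979) = 1/((-2*5 + (½)*(-3 - 1)/(-1))*(-108) - 89979) = 1/((-10 + (½)*(-1)*(-4))*(-108) - 89979) = 1/((-10 + 2)*(-108) - 89979) = 1/(-8*(-108) - 89979) = 1/(864 - 89979) = 1/(-89115) = -1/89115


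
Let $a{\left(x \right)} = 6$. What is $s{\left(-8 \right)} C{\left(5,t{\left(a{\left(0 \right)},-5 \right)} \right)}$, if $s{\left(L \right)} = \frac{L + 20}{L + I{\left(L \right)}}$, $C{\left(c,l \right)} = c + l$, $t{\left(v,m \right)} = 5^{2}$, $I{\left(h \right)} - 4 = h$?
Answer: $-30$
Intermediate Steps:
$I{\left(h \right)} = 4 + h$
$t{\left(v,m \right)} = 25$
$s{\left(L \right)} = \frac{20 + L}{4 + 2 L}$ ($s{\left(L \right)} = \frac{L + 20}{L + \left(4 + L\right)} = \frac{20 + L}{4 + 2 L}$)
$s{\left(-8 \right)} C{\left(5,t{\left(a{\left(0 \right)},-5 \right)} \right)} = \frac{20 - 8}{2 \left(2 - 8\right)} \left(5 + 25\right) = \frac{1}{2} \frac{1}{-6} \cdot 12 \cdot 30 = \frac{1}{2} \left(- \frac{1}{6}\right) 12 \cdot 30 = \left(-1\right) 30 = -30$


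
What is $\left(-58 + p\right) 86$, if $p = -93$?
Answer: $-12986$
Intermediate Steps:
$\left(-58 + p\right) 86 = \left(-58 - 93\right) 86 = \left(-151\right) 86 = -12986$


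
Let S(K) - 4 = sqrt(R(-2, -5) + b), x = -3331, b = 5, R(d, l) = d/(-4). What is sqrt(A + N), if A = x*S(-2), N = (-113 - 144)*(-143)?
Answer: sqrt(93708 - 6662*sqrt(22))/2 ≈ 124.96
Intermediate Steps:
R(d, l) = -d/4 (R(d, l) = d*(-1/4) = -d/4)
N = 36751 (N = -257*(-143) = 36751)
S(K) = 4 + sqrt(22)/2 (S(K) = 4 + sqrt(-1/4*(-2) + 5) = 4 + sqrt(1/2 + 5) = 4 + sqrt(11/2) = 4 + sqrt(22)/2)
A = -13324 - 3331*sqrt(22)/2 (A = -3331*(4 + sqrt(22)/2) = -13324 - 3331*sqrt(22)/2 ≈ -21136.)
sqrt(A + N) = sqrt((-13324 - 3331*sqrt(22)/2) + 36751) = sqrt(23427 - 3331*sqrt(22)/2)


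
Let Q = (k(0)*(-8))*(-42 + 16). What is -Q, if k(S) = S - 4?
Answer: 832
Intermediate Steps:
k(S) = -4 + S
Q = -832 (Q = ((-4 + 0)*(-8))*(-42 + 16) = -4*(-8)*(-26) = 32*(-26) = -832)
-Q = -1*(-832) = 832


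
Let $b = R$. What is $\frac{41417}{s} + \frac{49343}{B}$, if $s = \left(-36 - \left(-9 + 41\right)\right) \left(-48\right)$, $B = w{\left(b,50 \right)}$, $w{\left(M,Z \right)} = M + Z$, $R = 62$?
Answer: $\frac{1479413}{3264} \approx 453.25$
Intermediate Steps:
$b = 62$
$B = 112$ ($B = 62 + 50 = 112$)
$s = 3264$ ($s = \left(-36 - 32\right) \left(-48\right) = \left(-68\right) \left(-48\right) = 3264$)
$\frac{41417}{s} + \frac{49343}{B} = \frac{41417}{3264} + \frac{49343}{112} = 41417 \cdot \frac{1}{3264} + 49343 \cdot \frac{1}{112} = \frac{41417}{3264} + \frac{7049}{16} = \frac{1479413}{3264}$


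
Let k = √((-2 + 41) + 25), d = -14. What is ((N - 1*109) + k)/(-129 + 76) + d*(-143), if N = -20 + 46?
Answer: 106181/53 ≈ 2003.4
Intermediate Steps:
k = 8 (k = √(39 + 25) = √64 = 8)
N = 26
((N - 1*109) + k)/(-129 + 76) + d*(-143) = ((26 - 1*109) + 8)/(-129 + 76) - 14*(-143) = ((26 - 109) + 8)/(-53) + 2002 = (-83 + 8)*(-1/53) + 2002 = -75*(-1/53) + 2002 = 75/53 + 2002 = 106181/53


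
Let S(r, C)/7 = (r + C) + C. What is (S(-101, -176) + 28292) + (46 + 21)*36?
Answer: 27533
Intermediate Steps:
S(r, C) = 7*r + 14*C (S(r, C) = 7*((r + C) + C) = 7*((C + r) + C) = 7*(r + 2*C) = 7*r + 14*C)
(S(-101, -176) + 28292) + (46 + 21)*36 = ((7*(-101) + 14*(-176)) + 28292) + (46 + 21)*36 = ((-707 - 2464) + 28292) + 67*36 = (-3171 + 28292) + 2412 = 25121 + 2412 = 27533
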